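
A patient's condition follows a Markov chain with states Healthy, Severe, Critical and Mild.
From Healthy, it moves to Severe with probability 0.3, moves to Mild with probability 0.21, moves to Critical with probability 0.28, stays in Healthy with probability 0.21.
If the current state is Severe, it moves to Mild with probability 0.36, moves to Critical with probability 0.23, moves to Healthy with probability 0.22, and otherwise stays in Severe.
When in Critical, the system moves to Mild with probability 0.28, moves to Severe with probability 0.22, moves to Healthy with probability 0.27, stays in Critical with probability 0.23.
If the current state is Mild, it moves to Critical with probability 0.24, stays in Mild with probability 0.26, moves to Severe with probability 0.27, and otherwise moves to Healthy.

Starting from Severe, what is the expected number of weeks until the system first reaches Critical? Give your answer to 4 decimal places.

Let t(s) be the expected number of weeks to first reach Critical from state s, with t(Critical) = 0. Conditioning on the first week:
t(Healthy) = 1 + 0.21·t(Healthy) + 0.3·t(Severe) + 0.21·t(Mild)
t(Severe) = 1 + 0.22·t(Healthy) + 0.19·t(Severe) + 0.36·t(Mild)
t(Mild) = 1 + 0.23·t(Healthy) + 0.27·t(Severe) + 0.26·t(Mild)
Solving: t(Healthy) = 3.9011, t(Severe) = 4.0982, t(Mild) = 4.0591.
Expected weeks from Severe to Critical: 4.0982.

4.0982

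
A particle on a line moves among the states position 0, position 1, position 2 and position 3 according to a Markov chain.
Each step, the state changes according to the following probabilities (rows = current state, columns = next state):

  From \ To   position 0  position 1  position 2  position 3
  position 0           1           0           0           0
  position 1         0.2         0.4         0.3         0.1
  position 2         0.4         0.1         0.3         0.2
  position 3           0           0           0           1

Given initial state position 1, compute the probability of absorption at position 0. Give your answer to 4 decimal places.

0.6667

Let h(s) be the probability of absorption at position 0 starting from transient state s. Then h(position 0) = 1 and h(position 3) = 0. By first-step analysis:
h(position 1) = 0.2·1 + 0.4·h(position 1) + 0.3·h(position 2) + 0.1·0
h(position 2) = 0.4·1 + 0.1·h(position 1) + 0.3·h(position 2) + 0.2·0
Solving: h(position 1) = 0.6667, h(position 2) = 0.6667.
Starting from position 1, the probability is 0.6667.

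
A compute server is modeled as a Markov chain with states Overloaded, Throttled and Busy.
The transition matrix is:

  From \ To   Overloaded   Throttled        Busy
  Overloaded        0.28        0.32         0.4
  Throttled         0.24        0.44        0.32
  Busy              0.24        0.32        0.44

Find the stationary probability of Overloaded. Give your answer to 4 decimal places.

Let the stationary distribution be π with π = πP and π_1 + π_2 + π_3 = 1.
π_1 = 0.28·π_1 + 0.24·π_2 + 0.24·π_3
π_2 = 0.32·π_1 + 0.44·π_2 + 0.32·π_3
Solving with the normalization constraint gives π = (0.2500, 0.3636, 0.3864).
So the stationary probability of Overloaded is 0.2500.

0.2500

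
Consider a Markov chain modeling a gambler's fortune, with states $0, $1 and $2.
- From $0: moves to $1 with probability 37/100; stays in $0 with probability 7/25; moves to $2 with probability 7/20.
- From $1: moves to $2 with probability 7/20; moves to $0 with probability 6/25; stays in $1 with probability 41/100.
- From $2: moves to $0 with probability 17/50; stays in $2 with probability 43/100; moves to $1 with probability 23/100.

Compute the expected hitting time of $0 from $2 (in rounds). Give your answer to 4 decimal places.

3.2056

Let t(s) be the expected number of rounds to first reach $0 from state s, with t($0) = 0. Conditioning on the first round:
t($1) = 1 + 0.41·t($1) + 0.35·t($2)
t($2) = 1 + 0.23·t($1) + 0.43·t($2)
Solving: t($1) = 3.5966, t($2) = 3.2056.
Expected rounds from $2 to $0: 3.2056.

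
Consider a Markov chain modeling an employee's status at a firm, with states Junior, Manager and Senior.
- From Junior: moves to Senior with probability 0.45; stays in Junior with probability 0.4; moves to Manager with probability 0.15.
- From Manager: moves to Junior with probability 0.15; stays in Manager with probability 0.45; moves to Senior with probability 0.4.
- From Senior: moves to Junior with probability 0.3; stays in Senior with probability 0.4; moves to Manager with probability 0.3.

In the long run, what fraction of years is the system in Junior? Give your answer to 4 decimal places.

Let the stationary distribution be π with π = πP and π_1 + π_2 + π_3 = 1.
π_1 = 0.4·π_1 + 0.15·π_2 + 0.3·π_3
π_2 = 0.15·π_1 + 0.45·π_2 + 0.3·π_3
Solving with the normalization constraint gives π = (0.2828, 0.3030, 0.4141).
So the stationary probability of Junior is 0.2828.

0.2828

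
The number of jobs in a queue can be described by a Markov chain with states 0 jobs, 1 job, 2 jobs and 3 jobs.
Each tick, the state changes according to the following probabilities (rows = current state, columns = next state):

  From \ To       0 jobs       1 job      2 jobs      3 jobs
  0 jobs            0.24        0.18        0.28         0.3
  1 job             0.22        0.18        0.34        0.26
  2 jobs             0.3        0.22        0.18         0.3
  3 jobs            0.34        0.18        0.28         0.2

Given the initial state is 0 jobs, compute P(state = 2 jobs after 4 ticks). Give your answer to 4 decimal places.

Propagate the distribution vector 4 ticks from 0 jobs.
After 0 ticks: (1.0000, 0.0000, 0.0000, 0.0000)
After 1 tick: (0.2400, 0.1800, 0.2800, 0.3000)
After 2 ticks: (0.2832, 0.1912, 0.2628, 0.2628)
After 3 ticks: (0.2782, 0.1905, 0.2652, 0.2661)
After 4 ticks: (0.2787, 0.1906, 0.2649, 0.2658)
P(in 2 jobs after 4 ticks) = 0.2649

0.2649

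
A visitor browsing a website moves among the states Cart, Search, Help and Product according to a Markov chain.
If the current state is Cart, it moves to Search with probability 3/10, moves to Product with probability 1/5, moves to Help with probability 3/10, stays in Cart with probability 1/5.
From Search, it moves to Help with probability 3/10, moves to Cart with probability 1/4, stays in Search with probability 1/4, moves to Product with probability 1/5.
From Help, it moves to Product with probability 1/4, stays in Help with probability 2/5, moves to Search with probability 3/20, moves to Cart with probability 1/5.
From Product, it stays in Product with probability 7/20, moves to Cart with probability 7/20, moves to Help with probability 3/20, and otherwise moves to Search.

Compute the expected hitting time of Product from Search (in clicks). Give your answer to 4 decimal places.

4.6154

Let t(s) be the expected number of clicks to first reach Product from state s, with t(Product) = 0. Conditioning on the first click:
t(Cart) = 1 + 0.2·t(Cart) + 0.3·t(Search) + 0.3·t(Help)
t(Search) = 1 + 0.25·t(Cart) + 0.25·t(Search) + 0.3·t(Help)
t(Help) = 1 + 0.2·t(Cart) + 0.15·t(Search) + 0.4·t(Help)
Solving: t(Cart) = 4.6154, t(Search) = 4.6154, t(Help) = 4.3590.
Expected clicks from Search to Product: 4.6154.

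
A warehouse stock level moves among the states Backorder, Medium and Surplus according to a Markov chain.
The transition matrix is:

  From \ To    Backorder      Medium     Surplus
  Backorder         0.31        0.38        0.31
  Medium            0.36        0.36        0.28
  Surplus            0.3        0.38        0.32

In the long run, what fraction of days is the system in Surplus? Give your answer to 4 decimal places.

0.3018

Let the stationary distribution be π with π = πP and π_1 + π_2 + π_3 = 1.
π_1 = 0.31·π_1 + 0.36·π_2 + 0.3·π_3
π_2 = 0.38·π_1 + 0.36·π_2 + 0.38·π_3
Solving with the normalization constraint gives π = (0.3256, 0.3725, 0.3018).
So the stationary probability of Surplus is 0.3018.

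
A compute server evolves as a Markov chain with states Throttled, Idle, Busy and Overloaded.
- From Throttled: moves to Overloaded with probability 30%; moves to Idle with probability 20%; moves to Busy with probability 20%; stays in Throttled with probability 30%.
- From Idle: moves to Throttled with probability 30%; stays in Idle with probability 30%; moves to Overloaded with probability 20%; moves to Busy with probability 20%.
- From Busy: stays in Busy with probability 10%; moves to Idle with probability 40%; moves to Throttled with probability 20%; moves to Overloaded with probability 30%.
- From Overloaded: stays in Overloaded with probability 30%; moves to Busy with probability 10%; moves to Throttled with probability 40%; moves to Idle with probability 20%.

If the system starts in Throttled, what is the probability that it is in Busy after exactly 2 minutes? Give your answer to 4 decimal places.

Propagate the distribution vector 2 minutes from Throttled.
After 0 minutes: (1.0000, 0.0000, 0.0000, 0.0000)
After 1 minute: (0.3000, 0.2000, 0.2000, 0.3000)
After 2 minutes: (0.3100, 0.2600, 0.1500, 0.2800)
P(in Busy after 2 minutes) = 0.1500

0.1500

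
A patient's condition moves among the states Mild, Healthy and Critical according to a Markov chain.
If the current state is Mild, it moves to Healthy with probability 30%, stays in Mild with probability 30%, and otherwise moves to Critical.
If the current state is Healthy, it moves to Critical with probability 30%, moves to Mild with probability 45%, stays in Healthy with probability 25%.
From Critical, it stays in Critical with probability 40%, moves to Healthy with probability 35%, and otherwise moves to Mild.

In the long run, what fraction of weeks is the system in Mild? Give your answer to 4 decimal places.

Let the stationary distribution be π with π = πP and π_1 + π_2 + π_3 = 1.
π_1 = 0.3·π_1 + 0.45·π_2 + 0.25·π_3
π_2 = 0.3·π_1 + 0.25·π_2 + 0.35·π_3
Solving with the normalization constraint gives π = (0.3270, 0.3033, 0.3697).
So the stationary probability of Mild is 0.3270.

0.3270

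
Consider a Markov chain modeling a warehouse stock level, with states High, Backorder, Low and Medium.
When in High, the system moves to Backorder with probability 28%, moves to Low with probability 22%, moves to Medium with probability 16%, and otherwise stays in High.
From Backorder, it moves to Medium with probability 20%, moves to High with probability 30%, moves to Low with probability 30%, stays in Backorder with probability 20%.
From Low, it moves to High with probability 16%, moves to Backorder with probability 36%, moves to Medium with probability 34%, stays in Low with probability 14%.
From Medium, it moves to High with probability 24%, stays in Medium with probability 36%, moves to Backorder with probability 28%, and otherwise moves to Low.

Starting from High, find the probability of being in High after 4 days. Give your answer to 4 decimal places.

0.2671

Propagate the distribution vector 4 days from High.
After 0 days: (1.0000, 0.0000, 0.0000, 0.0000)
After 1 day: (0.3400, 0.2800, 0.2200, 0.1600)
After 2 days: (0.2732, 0.2752, 0.2088, 0.2428)
After 3 days: (0.2671, 0.2747, 0.2010, 0.2572)
After 4 days: (0.2671, 0.2741, 0.2002, 0.2586)
P(in High after 4 days) = 0.2671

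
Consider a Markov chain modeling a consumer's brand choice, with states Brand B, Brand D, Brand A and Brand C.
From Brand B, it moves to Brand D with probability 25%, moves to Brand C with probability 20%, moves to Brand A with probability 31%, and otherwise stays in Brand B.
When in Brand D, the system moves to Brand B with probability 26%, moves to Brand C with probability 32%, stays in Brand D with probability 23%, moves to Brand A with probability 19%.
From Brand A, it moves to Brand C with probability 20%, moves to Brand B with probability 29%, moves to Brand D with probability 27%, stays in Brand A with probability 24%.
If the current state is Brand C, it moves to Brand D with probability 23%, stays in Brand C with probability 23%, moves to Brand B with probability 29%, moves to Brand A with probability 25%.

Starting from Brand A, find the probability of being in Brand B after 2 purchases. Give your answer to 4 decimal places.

0.2674

Propagate the distribution vector 2 purchases from Brand A.
After 0 purchases: (0.0000, 0.0000, 1.0000, 0.0000)
After 1 purchase: (0.2900, 0.2700, 0.2400, 0.2000)
After 2 purchases: (0.2674, 0.2454, 0.2488, 0.2384)
P(in Brand B after 2 purchases) = 0.2674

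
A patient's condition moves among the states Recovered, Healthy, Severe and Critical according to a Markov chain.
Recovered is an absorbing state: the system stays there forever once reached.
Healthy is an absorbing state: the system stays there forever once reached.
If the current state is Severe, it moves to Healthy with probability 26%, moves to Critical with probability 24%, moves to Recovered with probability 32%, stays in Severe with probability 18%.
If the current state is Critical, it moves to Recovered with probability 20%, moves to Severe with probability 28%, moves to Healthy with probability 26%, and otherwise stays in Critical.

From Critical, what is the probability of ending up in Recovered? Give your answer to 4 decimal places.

Let h(s) be the probability of absorption at Recovered starting from transient state s. Then h(Recovered) = 1 and h(Healthy) = 0. By first-step analysis:
h(Severe) = 0.32·1 + 0.26·0 + 0.18·h(Severe) + 0.24·h(Critical)
h(Critical) = 0.2·1 + 0.26·0 + 0.28·h(Severe) + 0.26·h(Critical)
Solving: h(Severe) = 0.5278, h(Critical) = 0.4700.
Starting from Critical, the probability is 0.4700.

0.4700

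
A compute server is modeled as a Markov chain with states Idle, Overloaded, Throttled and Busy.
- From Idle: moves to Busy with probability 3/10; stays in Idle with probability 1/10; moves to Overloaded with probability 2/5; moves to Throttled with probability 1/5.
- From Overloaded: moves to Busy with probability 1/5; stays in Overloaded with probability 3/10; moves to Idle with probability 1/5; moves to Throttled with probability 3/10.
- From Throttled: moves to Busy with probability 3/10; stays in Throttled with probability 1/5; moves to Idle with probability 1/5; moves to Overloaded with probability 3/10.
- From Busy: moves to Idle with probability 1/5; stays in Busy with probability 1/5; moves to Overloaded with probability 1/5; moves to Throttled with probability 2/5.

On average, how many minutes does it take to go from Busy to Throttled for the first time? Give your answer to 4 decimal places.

Let t(s) be the expected number of minutes to first reach Throttled from state s, with t(Throttled) = 0. Conditioning on the first minute:
t(Idle) = 1 + 0.1·t(Idle) + 0.4·t(Overloaded) + 0.3·t(Busy)
t(Overloaded) = 1 + 0.2·t(Idle) + 0.3·t(Overloaded) + 0.2·t(Busy)
t(Busy) = 1 + 0.2·t(Idle) + 0.2·t(Overloaded) + 0.2·t(Busy)
Solving: t(Idle) = 3.5629, t(Overloaded) = 3.2934, t(Busy) = 2.9641.
Expected minutes from Busy to Throttled: 2.9641.

2.9641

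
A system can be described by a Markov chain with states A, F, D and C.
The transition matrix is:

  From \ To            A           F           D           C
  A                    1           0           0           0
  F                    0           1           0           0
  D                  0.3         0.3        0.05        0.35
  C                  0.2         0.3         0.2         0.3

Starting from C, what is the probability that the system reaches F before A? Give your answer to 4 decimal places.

0.5798

Let h(s) be the probability of absorption at F starting from transient state s. Then h(F) = 1 and h(A) = 0. By first-step analysis:
h(D) = 0.3·0 + 0.3·1 + 0.05·h(D) + 0.35·h(C)
h(C) = 0.2·0 + 0.3·1 + 0.2·h(D) + 0.3·h(C)
Solving: h(D) = 0.5294, h(C) = 0.5798.
Starting from C, the probability is 0.5798.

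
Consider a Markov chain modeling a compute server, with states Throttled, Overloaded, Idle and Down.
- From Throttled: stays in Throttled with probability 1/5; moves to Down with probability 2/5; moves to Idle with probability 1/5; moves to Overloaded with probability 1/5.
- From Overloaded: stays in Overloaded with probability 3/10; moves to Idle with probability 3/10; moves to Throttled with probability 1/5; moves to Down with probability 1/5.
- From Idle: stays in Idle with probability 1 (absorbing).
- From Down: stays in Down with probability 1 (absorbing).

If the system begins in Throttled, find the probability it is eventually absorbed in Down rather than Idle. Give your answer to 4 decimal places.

0.6154

Let h(s) be the probability of absorption at Down starting from transient state s. Then h(Down) = 1 and h(Idle) = 0. By first-step analysis:
h(Throttled) = 0.2·h(Throttled) + 0.2·h(Overloaded) + 0.2·0 + 0.4·1
h(Overloaded) = 0.2·h(Throttled) + 0.3·h(Overloaded) + 0.3·0 + 0.2·1
Solving: h(Throttled) = 0.6154, h(Overloaded) = 0.4615.
Starting from Throttled, the probability is 0.6154.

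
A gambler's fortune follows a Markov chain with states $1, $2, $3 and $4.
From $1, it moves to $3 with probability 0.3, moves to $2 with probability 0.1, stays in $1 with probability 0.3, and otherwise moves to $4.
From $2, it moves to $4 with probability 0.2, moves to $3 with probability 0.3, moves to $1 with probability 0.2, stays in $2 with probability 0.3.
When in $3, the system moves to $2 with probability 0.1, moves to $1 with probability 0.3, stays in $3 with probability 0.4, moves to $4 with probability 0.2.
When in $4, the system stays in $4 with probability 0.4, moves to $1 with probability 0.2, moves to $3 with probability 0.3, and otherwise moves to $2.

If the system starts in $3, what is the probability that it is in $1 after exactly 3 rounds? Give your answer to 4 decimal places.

Propagate the distribution vector 3 rounds from $3.
After 0 rounds: (0.0000, 0.0000, 1.0000, 0.0000)
After 1 round: (0.3000, 0.1000, 0.4000, 0.2000)
After 2 rounds: (0.2700, 0.1200, 0.3400, 0.2700)
After 3 rounds: (0.2610, 0.1240, 0.3340, 0.2810)
P(in $1 after 3 rounds) = 0.2610

0.2610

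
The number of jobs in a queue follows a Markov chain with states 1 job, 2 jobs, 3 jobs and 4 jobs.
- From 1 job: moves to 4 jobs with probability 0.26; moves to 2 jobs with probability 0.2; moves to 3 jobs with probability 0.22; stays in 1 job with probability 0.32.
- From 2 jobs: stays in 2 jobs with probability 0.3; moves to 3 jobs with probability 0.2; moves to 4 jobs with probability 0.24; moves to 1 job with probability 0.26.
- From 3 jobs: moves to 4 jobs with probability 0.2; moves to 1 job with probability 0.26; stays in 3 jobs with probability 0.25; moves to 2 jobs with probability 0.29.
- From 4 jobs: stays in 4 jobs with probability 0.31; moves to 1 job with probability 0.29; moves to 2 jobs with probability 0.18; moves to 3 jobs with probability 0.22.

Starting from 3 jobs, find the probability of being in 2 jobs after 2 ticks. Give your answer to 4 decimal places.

0.2475

Propagate the distribution vector 2 ticks from 3 jobs.
After 0 ticks: (0.0000, 0.0000, 1.0000, 0.0000)
After 1 tick: (0.2600, 0.2900, 0.2500, 0.2000)
After 2 ticks: (0.2816, 0.2475, 0.2217, 0.2492)
P(in 2 jobs after 2 ticks) = 0.2475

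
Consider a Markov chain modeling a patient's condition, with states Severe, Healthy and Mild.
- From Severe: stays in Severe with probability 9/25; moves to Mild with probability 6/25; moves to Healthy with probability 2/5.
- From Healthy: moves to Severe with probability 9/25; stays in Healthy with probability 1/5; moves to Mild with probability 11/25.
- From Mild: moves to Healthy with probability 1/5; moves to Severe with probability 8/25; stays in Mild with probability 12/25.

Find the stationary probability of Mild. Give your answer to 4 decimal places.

Let the stationary distribution be π with π = πP and π_1 + π_2 + π_3 = 1.
π_1 = 0.36·π_1 + 0.36·π_2 + 0.32·π_3
π_2 = 0.4·π_1 + 0.2·π_2 + 0.2·π_3
Solving with the normalization constraint gives π = (0.3445, 0.2689, 0.3866).
So the stationary probability of Mild is 0.3866.

0.3866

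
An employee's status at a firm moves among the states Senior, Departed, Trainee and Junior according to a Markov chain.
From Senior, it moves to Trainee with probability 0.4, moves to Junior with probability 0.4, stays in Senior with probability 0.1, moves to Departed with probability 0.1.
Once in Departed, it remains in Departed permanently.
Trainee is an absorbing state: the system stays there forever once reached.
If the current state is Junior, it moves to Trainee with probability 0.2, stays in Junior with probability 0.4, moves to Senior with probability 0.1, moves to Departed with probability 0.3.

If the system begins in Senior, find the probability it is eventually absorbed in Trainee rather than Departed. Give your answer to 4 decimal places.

0.6400

Let h(s) be the probability of absorption at Trainee starting from transient state s. Then h(Trainee) = 1 and h(Departed) = 0. By first-step analysis:
h(Senior) = 0.1·h(Senior) + 0.1·0 + 0.4·1 + 0.4·h(Junior)
h(Junior) = 0.1·h(Senior) + 0.3·0 + 0.2·1 + 0.4·h(Junior)
Solving: h(Senior) = 0.6400, h(Junior) = 0.4400.
Starting from Senior, the probability is 0.6400.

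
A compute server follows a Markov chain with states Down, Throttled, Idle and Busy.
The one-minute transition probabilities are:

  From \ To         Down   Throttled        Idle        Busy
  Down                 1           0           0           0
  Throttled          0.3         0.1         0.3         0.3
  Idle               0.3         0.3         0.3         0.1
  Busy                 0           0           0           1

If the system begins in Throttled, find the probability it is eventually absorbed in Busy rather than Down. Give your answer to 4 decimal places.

Let h(s) be the probability of absorption at Busy starting from transient state s. Then h(Busy) = 1 and h(Down) = 0. By first-step analysis:
h(Throttled) = 0.3·0 + 0.1·h(Throttled) + 0.3·h(Idle) + 0.3·1
h(Idle) = 0.3·0 + 0.3·h(Throttled) + 0.3·h(Idle) + 0.1·1
Solving: h(Throttled) = 0.4444, h(Idle) = 0.3333.
Starting from Throttled, the probability is 0.4444.

0.4444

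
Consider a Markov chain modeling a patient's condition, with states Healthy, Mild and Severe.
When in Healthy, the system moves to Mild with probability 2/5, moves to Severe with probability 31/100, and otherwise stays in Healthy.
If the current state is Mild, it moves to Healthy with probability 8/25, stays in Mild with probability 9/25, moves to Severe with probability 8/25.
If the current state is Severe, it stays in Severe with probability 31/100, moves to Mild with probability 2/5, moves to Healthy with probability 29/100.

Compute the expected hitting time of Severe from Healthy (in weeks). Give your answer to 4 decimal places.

3.1863

Let t(s) be the expected number of weeks to first reach Severe from state s, with t(Severe) = 0. Conditioning on the first week:
t(Healthy) = 1 + 0.29·t(Healthy) + 0.4·t(Mild)
t(Mild) = 1 + 0.32·t(Healthy) + 0.36·t(Mild)
Solving: t(Healthy) = 3.1863, t(Mild) = 3.1556.
Expected weeks from Healthy to Severe: 3.1863.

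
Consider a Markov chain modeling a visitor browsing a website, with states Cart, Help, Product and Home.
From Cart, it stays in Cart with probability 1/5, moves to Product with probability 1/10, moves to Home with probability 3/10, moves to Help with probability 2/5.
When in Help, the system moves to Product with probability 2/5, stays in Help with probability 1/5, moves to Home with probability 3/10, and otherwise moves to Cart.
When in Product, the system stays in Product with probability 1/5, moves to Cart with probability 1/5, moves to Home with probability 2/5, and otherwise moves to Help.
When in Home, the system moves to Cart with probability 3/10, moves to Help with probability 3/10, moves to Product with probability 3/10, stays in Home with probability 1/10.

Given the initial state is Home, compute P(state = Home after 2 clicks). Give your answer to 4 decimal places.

0.3100

Propagate the distribution vector 2 clicks from Home.
After 0 clicks: (0.0000, 0.0000, 0.0000, 1.0000)
After 1 click: (0.3000, 0.3000, 0.3000, 0.1000)
After 2 clicks: (0.1800, 0.2700, 0.2400, 0.3100)
P(in Home after 2 clicks) = 0.3100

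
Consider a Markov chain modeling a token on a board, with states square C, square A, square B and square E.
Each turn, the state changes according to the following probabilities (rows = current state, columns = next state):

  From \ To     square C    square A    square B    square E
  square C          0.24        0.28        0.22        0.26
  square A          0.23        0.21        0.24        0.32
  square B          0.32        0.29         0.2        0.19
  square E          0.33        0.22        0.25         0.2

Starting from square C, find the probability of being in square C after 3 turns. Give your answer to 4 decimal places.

0.2780

Propagate the distribution vector 3 turns from square C.
After 0 turns: (1.0000, 0.0000, 0.0000, 0.0000)
After 1 turn: (0.2400, 0.2800, 0.2200, 0.2600)
After 2 turns: (0.2782, 0.2470, 0.2290, 0.2458)
After 3 turns: (0.2780, 0.2503, 0.2277, 0.2440)
P(in square C after 3 turns) = 0.2780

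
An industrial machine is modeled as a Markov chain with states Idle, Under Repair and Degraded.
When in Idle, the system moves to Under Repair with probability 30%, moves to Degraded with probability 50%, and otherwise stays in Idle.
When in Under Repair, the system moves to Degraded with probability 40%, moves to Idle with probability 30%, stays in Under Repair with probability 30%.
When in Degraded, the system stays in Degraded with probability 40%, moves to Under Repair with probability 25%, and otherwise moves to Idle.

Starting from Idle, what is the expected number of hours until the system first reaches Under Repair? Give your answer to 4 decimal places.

Let t(s) be the expected number of hours to first reach Under Repair from state s, with t(Under Repair) = 0. Conditioning on the first hour:
t(Idle) = 1 + 0.2·t(Idle) + 0.5·t(Degraded)
t(Degraded) = 1 + 0.35·t(Idle) + 0.4·t(Degraded)
Solving: t(Idle) = 3.6066, t(Degraded) = 3.7705.
Expected hours from Idle to Under Repair: 3.6066.

3.6066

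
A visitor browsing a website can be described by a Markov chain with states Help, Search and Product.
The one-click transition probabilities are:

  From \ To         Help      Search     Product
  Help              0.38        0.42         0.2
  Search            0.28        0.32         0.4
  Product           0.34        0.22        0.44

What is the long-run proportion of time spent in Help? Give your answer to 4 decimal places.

Let the stationary distribution be π with π = πP and π_1 + π_2 + π_3 = 1.
π_1 = 0.38·π_1 + 0.28·π_2 + 0.34·π_3
π_2 = 0.42·π_1 + 0.32·π_2 + 0.22·π_3
Solving with the normalization constraint gives π = (0.3342, 0.3187, 0.3470).
So the stationary probability of Help is 0.3342.

0.3342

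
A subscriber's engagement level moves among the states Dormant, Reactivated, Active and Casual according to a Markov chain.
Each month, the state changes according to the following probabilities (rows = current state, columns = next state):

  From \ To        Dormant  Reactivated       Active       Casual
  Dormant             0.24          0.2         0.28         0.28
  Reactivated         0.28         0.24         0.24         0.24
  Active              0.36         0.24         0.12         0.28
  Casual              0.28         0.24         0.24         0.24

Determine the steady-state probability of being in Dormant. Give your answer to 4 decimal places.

0.2865

Let the stationary distribution be π with π = πP and π_1 + π_2 + π_3 + π_4 = 1.
π_1 = 0.24·π_1 + 0.28·π_2 + 0.36·π_3 + 0.28·π_4
π_2 = 0.2·π_1 + 0.24·π_2 + 0.24·π_3 + 0.24·π_4
π_3 = 0.28·π_1 + 0.24·π_2 + 0.12·π_3 + 0.24·π_4
Solving with the normalization constraint gives π = (0.2865, 0.2285, 0.2245, 0.2604).
So the stationary probability of Dormant is 0.2865.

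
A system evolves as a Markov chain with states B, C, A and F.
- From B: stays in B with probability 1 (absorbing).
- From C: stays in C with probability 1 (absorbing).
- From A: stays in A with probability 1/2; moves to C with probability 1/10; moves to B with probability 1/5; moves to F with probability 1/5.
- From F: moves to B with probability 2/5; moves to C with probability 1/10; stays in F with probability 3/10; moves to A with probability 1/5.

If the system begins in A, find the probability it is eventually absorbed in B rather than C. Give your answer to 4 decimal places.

0.7097

Let h(s) be the probability of absorption at B starting from transient state s. Then h(B) = 1 and h(C) = 0. By first-step analysis:
h(A) = 0.2·1 + 0.1·0 + 0.5·h(A) + 0.2·h(F)
h(F) = 0.4·1 + 0.1·0 + 0.2·h(A) + 0.3·h(F)
Solving: h(A) = 0.7097, h(F) = 0.7742.
Starting from A, the probability is 0.7097.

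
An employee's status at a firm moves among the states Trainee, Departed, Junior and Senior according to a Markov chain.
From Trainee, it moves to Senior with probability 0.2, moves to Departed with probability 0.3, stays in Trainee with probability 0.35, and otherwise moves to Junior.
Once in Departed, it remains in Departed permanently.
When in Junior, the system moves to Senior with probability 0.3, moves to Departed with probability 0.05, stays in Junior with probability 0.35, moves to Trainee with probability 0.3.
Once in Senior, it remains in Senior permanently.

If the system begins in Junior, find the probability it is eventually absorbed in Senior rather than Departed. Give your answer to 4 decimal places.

Let h(s) be the probability of absorption at Senior starting from transient state s. Then h(Senior) = 1 and h(Departed) = 0. By first-step analysis:
h(Trainee) = 0.35·h(Trainee) + 0.3·0 + 0.15·h(Junior) + 0.2·1
h(Junior) = 0.3·h(Trainee) + 0.05·0 + 0.35·h(Junior) + 0.3·1
Solving: h(Trainee) = 0.4636, h(Junior) = 0.6755.
Starting from Junior, the probability is 0.6755.

0.6755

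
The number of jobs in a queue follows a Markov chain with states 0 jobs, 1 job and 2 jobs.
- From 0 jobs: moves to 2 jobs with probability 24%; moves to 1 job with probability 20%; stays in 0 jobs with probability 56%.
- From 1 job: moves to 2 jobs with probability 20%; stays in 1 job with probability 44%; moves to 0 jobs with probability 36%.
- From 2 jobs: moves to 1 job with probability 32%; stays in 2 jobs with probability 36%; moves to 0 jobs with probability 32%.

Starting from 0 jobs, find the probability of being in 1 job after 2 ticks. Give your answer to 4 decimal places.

Sum over the intermediate state after 1 tick:
P = P(0 jobs→0 jobs)·P(0 jobs→1 job) + P(0 jobs→1 job)·P(1 job→1 job) + P(0 jobs→2 jobs)·P(2 jobs→1 job)
  = 0.56×0.2 + 0.2×0.44 + 0.24×0.32
  = 0.1120 + 0.0880 + 0.0768 = 0.2768

0.2768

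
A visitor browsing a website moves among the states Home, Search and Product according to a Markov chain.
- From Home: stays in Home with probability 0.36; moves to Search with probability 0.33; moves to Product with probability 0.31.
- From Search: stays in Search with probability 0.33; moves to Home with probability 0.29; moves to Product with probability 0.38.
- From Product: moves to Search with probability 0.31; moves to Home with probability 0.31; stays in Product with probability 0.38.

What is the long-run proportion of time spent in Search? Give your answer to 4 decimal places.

0.3228

Let the stationary distribution be π with π = πP and π_1 + π_2 + π_3 = 1.
π_1 = 0.36·π_1 + 0.29·π_2 + 0.31·π_3
π_2 = 0.33·π_1 + 0.33·π_2 + 0.31·π_3
Solving with the normalization constraint gives π = (0.3195, 0.3228, 0.3576).
So the stationary probability of Search is 0.3228.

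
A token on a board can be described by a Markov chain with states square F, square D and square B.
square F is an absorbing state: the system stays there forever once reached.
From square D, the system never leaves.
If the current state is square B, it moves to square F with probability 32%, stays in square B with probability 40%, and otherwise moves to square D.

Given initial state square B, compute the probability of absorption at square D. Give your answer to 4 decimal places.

Let h(s) be the probability of absorption at square D starting from transient state s. Then h(square D) = 1 and h(square F) = 0. By first-step analysis:
h(square B) = 0.32·0 + 0.28·1 + 0.4·h(square B)
Solving: h(square B) = 0.4667.
Starting from square B, the probability is 0.4667.

0.4667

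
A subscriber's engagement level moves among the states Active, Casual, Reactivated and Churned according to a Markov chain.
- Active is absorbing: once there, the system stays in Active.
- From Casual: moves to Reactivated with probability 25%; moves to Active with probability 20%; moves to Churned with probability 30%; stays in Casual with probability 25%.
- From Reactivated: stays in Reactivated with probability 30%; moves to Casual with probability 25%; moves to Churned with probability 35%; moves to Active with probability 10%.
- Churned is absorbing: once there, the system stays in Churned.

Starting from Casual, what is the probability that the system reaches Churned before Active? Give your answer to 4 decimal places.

Let h(s) be the probability of absorption at Churned starting from transient state s. Then h(Churned) = 1 and h(Active) = 0. By first-step analysis:
h(Casual) = 0.2·0 + 0.25·h(Casual) + 0.25·h(Reactivated) + 0.3·1
h(Reactivated) = 0.1·0 + 0.25·h(Casual) + 0.3·h(Reactivated) + 0.35·1
Solving: h(Casual) = 0.6432, h(Reactivated) = 0.7297.
Starting from Casual, the probability is 0.6432.

0.6432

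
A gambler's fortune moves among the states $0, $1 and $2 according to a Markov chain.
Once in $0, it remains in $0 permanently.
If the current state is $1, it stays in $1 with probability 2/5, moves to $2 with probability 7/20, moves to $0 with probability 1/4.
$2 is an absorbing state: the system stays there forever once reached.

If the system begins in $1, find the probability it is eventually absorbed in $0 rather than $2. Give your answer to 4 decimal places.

Let h(s) be the probability of absorption at $0 starting from transient state s. Then h($0) = 1 and h($2) = 0. By first-step analysis:
h($1) = 0.25·1 + 0.4·h($1) + 0.35·0
Solving: h($1) = 0.4167.
Starting from $1, the probability is 0.4167.

0.4167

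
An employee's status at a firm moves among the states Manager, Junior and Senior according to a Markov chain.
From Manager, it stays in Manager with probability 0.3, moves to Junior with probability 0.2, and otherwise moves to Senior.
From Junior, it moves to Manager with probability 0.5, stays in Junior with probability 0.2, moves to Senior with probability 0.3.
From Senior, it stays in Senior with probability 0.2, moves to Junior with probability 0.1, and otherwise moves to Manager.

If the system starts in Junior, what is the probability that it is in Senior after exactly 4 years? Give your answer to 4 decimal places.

Propagate the distribution vector 4 years from Junior.
After 0 years: (0.0000, 1.0000, 0.0000)
After 1 year: (0.5000, 0.2000, 0.3000)
After 2 years: (0.4600, 0.1700, 0.3700)
After 3 years: (0.4820, 0.1630, 0.3550)
After 4 years: (0.4746, 0.1645, 0.3609)
P(in Senior after 4 years) = 0.3609

0.3609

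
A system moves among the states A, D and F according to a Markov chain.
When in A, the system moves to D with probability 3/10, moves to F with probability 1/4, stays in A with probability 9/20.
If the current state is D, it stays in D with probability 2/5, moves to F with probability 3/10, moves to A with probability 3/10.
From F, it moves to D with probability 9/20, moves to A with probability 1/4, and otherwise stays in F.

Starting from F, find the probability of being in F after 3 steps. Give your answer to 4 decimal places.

Propagate the distribution vector 3 steps from F.
After 0 steps: (0.0000, 0.0000, 1.0000)
After 1 step: (0.2500, 0.4500, 0.3000)
After 2 steps: (0.3225, 0.3900, 0.2875)
After 3 steps: (0.3340, 0.3821, 0.2839)
P(in F after 3 steps) = 0.2839

0.2839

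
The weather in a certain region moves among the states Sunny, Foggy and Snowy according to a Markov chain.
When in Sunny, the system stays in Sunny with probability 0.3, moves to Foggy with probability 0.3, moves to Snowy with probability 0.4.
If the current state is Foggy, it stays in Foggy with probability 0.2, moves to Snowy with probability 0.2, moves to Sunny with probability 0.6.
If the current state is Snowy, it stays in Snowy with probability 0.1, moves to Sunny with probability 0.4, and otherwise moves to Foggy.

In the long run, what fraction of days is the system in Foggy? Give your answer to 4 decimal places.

0.3197

Let the stationary distribution be π with π = πP and π_1 + π_2 + π_3 = 1.
π_1 = 0.3·π_1 + 0.6·π_2 + 0.4·π_3
π_2 = 0.3·π_1 + 0.2·π_2 + 0.5·π_3
Solving with the normalization constraint gives π = (0.4218, 0.3197, 0.2585).
So the stationary probability of Foggy is 0.3197.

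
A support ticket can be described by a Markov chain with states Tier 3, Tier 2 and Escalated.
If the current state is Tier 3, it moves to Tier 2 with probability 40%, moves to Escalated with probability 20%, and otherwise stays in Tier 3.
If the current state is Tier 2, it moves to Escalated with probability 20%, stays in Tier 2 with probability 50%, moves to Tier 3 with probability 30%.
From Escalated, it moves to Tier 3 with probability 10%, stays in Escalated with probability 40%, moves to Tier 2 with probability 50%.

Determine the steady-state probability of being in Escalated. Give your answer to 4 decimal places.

0.2500

Let the stationary distribution be π with π = πP and π_1 + π_2 + π_3 = 1.
π_1 = 0.4·π_1 + 0.3·π_2 + 0.1·π_3
π_2 = 0.4·π_1 + 0.5·π_2 + 0.5·π_3
Solving with the normalization constraint gives π = (0.2778, 0.4722, 0.2500).
So the stationary probability of Escalated is 0.2500.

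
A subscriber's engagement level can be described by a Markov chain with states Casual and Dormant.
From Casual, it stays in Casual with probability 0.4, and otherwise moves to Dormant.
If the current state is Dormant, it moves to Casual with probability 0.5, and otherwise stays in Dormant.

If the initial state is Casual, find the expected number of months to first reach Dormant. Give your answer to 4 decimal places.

1.6667

Let t(s) be the expected number of months to first reach Dormant from state s, with t(Dormant) = 0. Conditioning on the first month:
t(Casual) = 1 + 0.4·t(Casual)
Solving: t(Casual) = 1.6667.
Expected months from Casual to Dormant: 1.6667.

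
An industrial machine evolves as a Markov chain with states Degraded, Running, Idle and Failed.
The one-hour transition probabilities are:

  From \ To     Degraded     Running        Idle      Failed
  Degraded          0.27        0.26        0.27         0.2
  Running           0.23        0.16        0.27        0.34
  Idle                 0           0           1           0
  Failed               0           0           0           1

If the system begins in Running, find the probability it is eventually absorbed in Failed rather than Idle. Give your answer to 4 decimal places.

0.5316

Let h(s) be the probability of absorption at Failed starting from transient state s. Then h(Failed) = 1 and h(Idle) = 0. By first-step analysis:
h(Degraded) = 0.27·h(Degraded) + 0.26·h(Running) + 0.27·0 + 0.2·1
h(Running) = 0.23·h(Degraded) + 0.16·h(Running) + 0.27·0 + 0.34·1
Solving: h(Degraded) = 0.4633, h(Running) = 0.5316.
Starting from Running, the probability is 0.5316.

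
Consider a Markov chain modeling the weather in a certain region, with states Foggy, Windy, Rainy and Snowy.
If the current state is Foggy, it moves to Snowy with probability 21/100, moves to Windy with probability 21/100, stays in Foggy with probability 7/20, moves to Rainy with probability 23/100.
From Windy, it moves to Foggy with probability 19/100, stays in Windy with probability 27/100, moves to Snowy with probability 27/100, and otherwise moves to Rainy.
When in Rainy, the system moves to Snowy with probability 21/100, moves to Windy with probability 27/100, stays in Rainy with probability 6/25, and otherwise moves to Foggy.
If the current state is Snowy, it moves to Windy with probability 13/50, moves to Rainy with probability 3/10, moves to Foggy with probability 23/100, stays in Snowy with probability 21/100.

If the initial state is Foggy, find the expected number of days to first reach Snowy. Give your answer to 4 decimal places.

4.4577

Let t(s) be the expected number of days to first reach Snowy from state s, with t(Snowy) = 0. Conditioning on the first day:
t(Foggy) = 1 + 0.35·t(Foggy) + 0.21·t(Windy) + 0.23·t(Rainy)
t(Windy) = 1 + 0.19·t(Foggy) + 0.27·t(Windy) + 0.27·t(Rainy)
t(Rainy) = 1 + 0.28·t(Foggy) + 0.27·t(Windy) + 0.24·t(Rainy)
Solving: t(Foggy) = 4.4577, t(Windy) = 4.1724, t(Rainy) = 4.4404.
Expected days from Foggy to Snowy: 4.4577.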